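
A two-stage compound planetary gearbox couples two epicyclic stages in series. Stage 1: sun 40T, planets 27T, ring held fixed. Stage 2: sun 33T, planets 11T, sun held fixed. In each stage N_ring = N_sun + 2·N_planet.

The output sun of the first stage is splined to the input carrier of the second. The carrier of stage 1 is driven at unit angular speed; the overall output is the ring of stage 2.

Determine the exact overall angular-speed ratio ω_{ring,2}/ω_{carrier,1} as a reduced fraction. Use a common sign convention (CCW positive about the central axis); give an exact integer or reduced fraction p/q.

134/25

Stage 1: N_ring = 40 + 2·27 = 94
Stage 1: 40(ω_s−ω_c) = −94(ω_r−ω_c),  ω_r=0, ω_c=1
Stage 1: ω_s = 1 − (94/40)(0−1) = 67/20
  ⇒ ω_s¹/ω_c¹ = 67/20
Stage 2: N_ring = 33 + 2·11 = 55
Stage 2: 33(ω_s−ω_c) = −55(ω_r−ω_c),  ω_s=0, ω_c=1
Stage 2: ω_r = 1 − (33/55)(0−1) = 8/5
  ⇒ ω_r²/ω_c² = 8/5
Coupling ω_c² = ω_s¹ ⇒ overall = 67/20 × 8/5 = 134/25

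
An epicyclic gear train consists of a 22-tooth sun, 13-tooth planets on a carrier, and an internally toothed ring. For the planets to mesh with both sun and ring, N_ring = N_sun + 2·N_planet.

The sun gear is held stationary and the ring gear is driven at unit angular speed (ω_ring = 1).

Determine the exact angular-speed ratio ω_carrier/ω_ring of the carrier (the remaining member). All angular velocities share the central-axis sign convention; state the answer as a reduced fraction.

N_ring = 22 + 2·13 = 48
22(ω_s−ω_c) = −48(ω_r−ω_c),  ω_s=0, ω_r=1
22(0−ω_c) = −48(1−ω_c)  ⇒  70ω_c = 48  ⇒  ω_c = 24/35
ω_c/ω_r = 24/35

24/35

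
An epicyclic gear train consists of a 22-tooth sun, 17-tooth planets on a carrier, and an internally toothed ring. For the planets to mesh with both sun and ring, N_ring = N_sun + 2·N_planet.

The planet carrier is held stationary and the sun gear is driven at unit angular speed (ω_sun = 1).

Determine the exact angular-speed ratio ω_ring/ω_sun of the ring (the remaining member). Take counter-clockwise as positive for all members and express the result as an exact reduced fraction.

-11/28

N_ring = 22 + 2·17 = 56
22(ω_s−ω_c) = −56(ω_r−ω_c),  ω_c=0, ω_s=1
ω_r = 0 − (22/56)(1−0) = -11/28
ω_r/ω_s = -11/28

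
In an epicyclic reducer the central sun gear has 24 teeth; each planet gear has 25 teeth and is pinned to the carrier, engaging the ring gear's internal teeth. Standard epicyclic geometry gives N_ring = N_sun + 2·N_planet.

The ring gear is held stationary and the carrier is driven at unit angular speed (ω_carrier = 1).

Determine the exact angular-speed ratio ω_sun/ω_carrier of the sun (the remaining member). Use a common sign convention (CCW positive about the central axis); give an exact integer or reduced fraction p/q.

N_ring = 24 + 2·25 = 74
24(ω_s−ω_c) = −74(ω_r−ω_c),  ω_r=0, ω_c=1
ω_s = 1 − (74/24)(0−1) = 49/12
ω_s/ω_c = 49/12

49/12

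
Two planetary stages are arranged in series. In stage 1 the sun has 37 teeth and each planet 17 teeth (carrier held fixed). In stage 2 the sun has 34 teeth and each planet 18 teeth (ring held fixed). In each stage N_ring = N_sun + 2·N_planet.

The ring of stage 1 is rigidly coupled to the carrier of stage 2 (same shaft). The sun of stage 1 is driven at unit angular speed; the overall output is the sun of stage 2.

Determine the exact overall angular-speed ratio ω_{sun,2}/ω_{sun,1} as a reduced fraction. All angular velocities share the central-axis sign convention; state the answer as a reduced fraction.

Stage 1: N_ring = 37 + 2·17 = 71
Stage 1: 37(ω_s−ω_c) = −71(ω_r−ω_c),  ω_c=0, ω_s=1
Stage 1: ω_r = 0 − (37/71)(1−0) = -37/71
  ⇒ ω_r¹/ω_s¹ = -37/71
Stage 2: N_ring = 34 + 2·18 = 70
Stage 2: 34(ω_s−ω_c) = −70(ω_r−ω_c),  ω_r=0, ω_c=1
Stage 2: ω_s = 1 − (70/34)(0−1) = 52/17
  ⇒ ω_s²/ω_c² = 52/17
Coupling ω_c² = ω_r¹ ⇒ overall = -37/71 × 52/17 = -1924/1207

-1924/1207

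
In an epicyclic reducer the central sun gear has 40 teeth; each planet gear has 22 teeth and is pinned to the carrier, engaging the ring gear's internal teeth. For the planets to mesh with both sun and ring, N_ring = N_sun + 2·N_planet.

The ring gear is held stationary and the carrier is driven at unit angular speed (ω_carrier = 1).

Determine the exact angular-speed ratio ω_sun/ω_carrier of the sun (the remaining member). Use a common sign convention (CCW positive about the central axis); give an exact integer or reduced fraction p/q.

N_ring = 40 + 2·22 = 84
40(ω_s−ω_c) = −84(ω_r−ω_c),  ω_r=0, ω_c=1
ω_s = 1 − (84/40)(0−1) = 31/10
ω_s/ω_c = 31/10

31/10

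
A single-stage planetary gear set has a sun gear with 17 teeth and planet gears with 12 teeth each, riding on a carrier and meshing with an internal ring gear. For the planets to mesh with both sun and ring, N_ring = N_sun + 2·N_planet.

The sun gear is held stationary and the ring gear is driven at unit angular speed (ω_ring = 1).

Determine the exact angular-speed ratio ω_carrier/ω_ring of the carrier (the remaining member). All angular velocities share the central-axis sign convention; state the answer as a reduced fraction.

41/58

N_ring = 17 + 2·12 = 41
17(ω_s−ω_c) = −41(ω_r−ω_c),  ω_s=0, ω_r=1
17(0−ω_c) = −41(1−ω_c)  ⇒  58ω_c = 41  ⇒  ω_c = 41/58
ω_c/ω_r = 41/58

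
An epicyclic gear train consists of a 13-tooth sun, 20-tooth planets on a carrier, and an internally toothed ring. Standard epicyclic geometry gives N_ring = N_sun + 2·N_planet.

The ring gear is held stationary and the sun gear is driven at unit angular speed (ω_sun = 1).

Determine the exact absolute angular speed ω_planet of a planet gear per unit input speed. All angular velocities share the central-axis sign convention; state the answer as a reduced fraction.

-13/40

N_ring = 13 + 2·20 = 53
13(ω_s−ω_c) = −53(ω_r−ω_c),  ω_r=0, ω_s=1
13(1−ω_c) = −53(0−ω_c)  ⇒  66ω_c = 13  ⇒  ω_c = 13/66
sun–planet: 13·(1−13/66) = −20·(ω_p−ω_c)  ⇒  ω_p−ω_c = −(13/20)·(53/66) = -689/1320
ω_p = 13/66 − 689/1320 = -13/40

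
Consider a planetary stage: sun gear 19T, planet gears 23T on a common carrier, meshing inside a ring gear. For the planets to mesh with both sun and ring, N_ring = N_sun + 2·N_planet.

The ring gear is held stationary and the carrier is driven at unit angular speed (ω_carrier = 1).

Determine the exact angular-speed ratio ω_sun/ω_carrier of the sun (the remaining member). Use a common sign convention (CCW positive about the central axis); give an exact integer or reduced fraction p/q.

84/19

N_ring = 19 + 2·23 = 65
19(ω_s−ω_c) = −65(ω_r−ω_c),  ω_r=0, ω_c=1
ω_s = 1 − (65/19)(0−1) = 84/19
ω_s/ω_c = 84/19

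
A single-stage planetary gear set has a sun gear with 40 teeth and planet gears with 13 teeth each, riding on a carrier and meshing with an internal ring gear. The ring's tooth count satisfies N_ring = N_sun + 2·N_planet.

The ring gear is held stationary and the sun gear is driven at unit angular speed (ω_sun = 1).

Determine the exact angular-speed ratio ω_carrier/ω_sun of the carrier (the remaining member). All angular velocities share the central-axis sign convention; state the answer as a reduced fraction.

N_ring = 40 + 2·13 = 66
40(ω_s−ω_c) = −66(ω_r−ω_c),  ω_r=0, ω_s=1
40(1−ω_c) = −66(0−ω_c)  ⇒  106ω_c = 40  ⇒  ω_c = 20/53
ω_c/ω_s = 20/53

20/53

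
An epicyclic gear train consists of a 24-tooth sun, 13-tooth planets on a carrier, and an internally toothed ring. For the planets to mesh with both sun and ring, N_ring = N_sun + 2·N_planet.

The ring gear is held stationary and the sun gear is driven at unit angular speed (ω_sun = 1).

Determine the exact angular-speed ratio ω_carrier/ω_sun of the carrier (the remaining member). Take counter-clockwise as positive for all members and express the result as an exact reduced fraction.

N_ring = 24 + 2·13 = 50
24(ω_s−ω_c) = −50(ω_r−ω_c),  ω_r=0, ω_s=1
24(1−ω_c) = −50(0−ω_c)  ⇒  74ω_c = 24  ⇒  ω_c = 12/37
ω_c/ω_s = 12/37

12/37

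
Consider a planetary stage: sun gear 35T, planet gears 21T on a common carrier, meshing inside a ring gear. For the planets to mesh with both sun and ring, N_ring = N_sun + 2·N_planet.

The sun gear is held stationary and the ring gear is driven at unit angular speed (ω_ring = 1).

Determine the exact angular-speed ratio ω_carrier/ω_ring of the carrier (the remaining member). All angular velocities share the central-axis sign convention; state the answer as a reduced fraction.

11/16

N_ring = 35 + 2·21 = 77
35(ω_s−ω_c) = −77(ω_r−ω_c),  ω_s=0, ω_r=1
35(0−ω_c) = −77(1−ω_c)  ⇒  112ω_c = 77  ⇒  ω_c = 11/16
ω_c/ω_r = 11/16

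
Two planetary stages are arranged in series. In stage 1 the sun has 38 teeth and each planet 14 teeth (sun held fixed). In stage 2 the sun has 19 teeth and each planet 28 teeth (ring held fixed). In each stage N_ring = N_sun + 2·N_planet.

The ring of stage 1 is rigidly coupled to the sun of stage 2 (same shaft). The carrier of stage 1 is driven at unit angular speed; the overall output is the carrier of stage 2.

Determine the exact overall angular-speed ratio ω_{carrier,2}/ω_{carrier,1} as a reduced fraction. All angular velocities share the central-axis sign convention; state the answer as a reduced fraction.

494/1551

Stage 1: N_ring = 38 + 2·14 = 66
Stage 1: 38(ω_s−ω_c) = −66(ω_r−ω_c),  ω_s=0, ω_c=1
Stage 1: ω_r = 1 − (38/66)(0−1) = 52/33
  ⇒ ω_r¹/ω_c¹ = 52/33
Stage 2: N_ring = 19 + 2·28 = 75
Stage 2: 19(ω_s−ω_c) = −75(ω_r−ω_c),  ω_r=0, ω_s=1
Stage 2: 19(1−ω_c) = −75(0−ω_c)  ⇒  94ω_c = 19  ⇒  ω_c = 19/94
  ⇒ ω_c²/ω_s² = 19/94
Coupling ω_s² = ω_r¹ ⇒ overall = 52/33 × 19/94 = 494/1551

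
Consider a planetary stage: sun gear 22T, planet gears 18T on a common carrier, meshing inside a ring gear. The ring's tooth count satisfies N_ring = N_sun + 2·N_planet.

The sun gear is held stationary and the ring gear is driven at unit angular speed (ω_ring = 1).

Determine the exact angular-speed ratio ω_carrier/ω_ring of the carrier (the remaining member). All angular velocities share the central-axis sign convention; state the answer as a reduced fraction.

29/40

N_ring = 22 + 2·18 = 58
22(ω_s−ω_c) = −58(ω_r−ω_c),  ω_s=0, ω_r=1
22(0−ω_c) = −58(1−ω_c)  ⇒  80ω_c = 58  ⇒  ω_c = 29/40
ω_c/ω_r = 29/40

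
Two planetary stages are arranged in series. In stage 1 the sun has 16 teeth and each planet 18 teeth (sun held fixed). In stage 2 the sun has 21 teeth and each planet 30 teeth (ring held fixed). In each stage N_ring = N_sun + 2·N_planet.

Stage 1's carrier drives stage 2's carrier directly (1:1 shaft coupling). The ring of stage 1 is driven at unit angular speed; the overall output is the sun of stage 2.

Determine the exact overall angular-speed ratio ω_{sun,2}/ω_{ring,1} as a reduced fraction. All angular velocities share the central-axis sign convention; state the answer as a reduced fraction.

26/7

Stage 1: N_ring = 16 + 2·18 = 52
Stage 1: 16(ω_s−ω_c) = −52(ω_r−ω_c),  ω_s=0, ω_r=1
Stage 1: 16(0−ω_c) = −52(1−ω_c)  ⇒  68ω_c = 52  ⇒  ω_c = 13/17
  ⇒ ω_c¹/ω_r¹ = 13/17
Stage 2: N_ring = 21 + 2·30 = 81
Stage 2: 21(ω_s−ω_c) = −81(ω_r−ω_c),  ω_r=0, ω_c=1
Stage 2: ω_s = 1 − (81/21)(0−1) = 34/7
  ⇒ ω_s²/ω_c² = 34/7
Coupling ω_c² = ω_c¹ ⇒ overall = 13/17 × 34/7 = 26/7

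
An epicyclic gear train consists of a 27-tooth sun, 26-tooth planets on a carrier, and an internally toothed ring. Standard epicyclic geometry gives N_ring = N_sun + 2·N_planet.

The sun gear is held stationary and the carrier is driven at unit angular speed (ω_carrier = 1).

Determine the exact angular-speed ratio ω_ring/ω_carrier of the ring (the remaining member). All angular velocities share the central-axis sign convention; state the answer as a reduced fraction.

106/79

N_ring = 27 + 2·26 = 79
27(ω_s−ω_c) = −79(ω_r−ω_c),  ω_s=0, ω_c=1
ω_r = 1 − (27/79)(0−1) = 106/79
ω_r/ω_c = 106/79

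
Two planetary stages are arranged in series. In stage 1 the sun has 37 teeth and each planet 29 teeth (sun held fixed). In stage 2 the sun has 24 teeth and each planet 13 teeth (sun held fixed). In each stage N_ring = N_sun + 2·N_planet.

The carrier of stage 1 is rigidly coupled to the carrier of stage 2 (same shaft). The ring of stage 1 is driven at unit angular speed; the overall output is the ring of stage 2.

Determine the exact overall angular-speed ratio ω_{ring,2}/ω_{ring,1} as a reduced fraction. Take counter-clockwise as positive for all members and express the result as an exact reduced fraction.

Stage 1: N_ring = 37 + 2·29 = 95
Stage 1: 37(ω_s−ω_c) = −95(ω_r−ω_c),  ω_s=0, ω_r=1
Stage 1: 37(0−ω_c) = −95(1−ω_c)  ⇒  132ω_c = 95  ⇒  ω_c = 95/132
  ⇒ ω_c¹/ω_r¹ = 95/132
Stage 2: N_ring = 24 + 2·13 = 50
Stage 2: 24(ω_s−ω_c) = −50(ω_r−ω_c),  ω_s=0, ω_c=1
Stage 2: ω_r = 1 − (24/50)(0−1) = 37/25
  ⇒ ω_r²/ω_c² = 37/25
Coupling ω_c² = ω_c¹ ⇒ overall = 95/132 × 37/25 = 703/660

703/660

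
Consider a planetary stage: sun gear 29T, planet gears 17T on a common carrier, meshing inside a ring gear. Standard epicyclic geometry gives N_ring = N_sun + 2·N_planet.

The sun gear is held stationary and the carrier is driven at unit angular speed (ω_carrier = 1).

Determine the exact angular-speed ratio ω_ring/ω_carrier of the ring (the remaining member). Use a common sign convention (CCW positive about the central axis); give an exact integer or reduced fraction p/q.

N_ring = 29 + 2·17 = 63
29(ω_s−ω_c) = −63(ω_r−ω_c),  ω_s=0, ω_c=1
ω_r = 1 − (29/63)(0−1) = 92/63
ω_r/ω_c = 92/63

92/63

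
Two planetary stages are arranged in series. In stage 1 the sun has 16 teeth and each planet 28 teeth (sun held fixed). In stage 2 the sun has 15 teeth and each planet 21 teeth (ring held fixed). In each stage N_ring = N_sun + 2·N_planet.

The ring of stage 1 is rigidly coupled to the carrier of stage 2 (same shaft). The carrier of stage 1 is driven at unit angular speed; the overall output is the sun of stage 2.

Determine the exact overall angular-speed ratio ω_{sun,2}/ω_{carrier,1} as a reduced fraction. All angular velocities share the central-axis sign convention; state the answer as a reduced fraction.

Stage 1: N_ring = 16 + 2·28 = 72
Stage 1: 16(ω_s−ω_c) = −72(ω_r−ω_c),  ω_s=0, ω_c=1
Stage 1: ω_r = 1 − (16/72)(0−1) = 11/9
  ⇒ ω_r¹/ω_c¹ = 11/9
Stage 2: N_ring = 15 + 2·21 = 57
Stage 2: 15(ω_s−ω_c) = −57(ω_r−ω_c),  ω_r=0, ω_c=1
Stage 2: ω_s = 1 − (57/15)(0−1) = 24/5
  ⇒ ω_s²/ω_c² = 24/5
Coupling ω_c² = ω_r¹ ⇒ overall = 11/9 × 24/5 = 88/15

88/15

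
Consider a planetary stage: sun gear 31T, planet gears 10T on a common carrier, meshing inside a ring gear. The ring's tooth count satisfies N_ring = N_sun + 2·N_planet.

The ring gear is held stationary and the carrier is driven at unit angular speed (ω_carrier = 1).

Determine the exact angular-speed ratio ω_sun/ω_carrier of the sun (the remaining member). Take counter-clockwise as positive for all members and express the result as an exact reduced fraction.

N_ring = 31 + 2·10 = 51
31(ω_s−ω_c) = −51(ω_r−ω_c),  ω_r=0, ω_c=1
ω_s = 1 − (51/31)(0−1) = 82/31
ω_s/ω_c = 82/31

82/31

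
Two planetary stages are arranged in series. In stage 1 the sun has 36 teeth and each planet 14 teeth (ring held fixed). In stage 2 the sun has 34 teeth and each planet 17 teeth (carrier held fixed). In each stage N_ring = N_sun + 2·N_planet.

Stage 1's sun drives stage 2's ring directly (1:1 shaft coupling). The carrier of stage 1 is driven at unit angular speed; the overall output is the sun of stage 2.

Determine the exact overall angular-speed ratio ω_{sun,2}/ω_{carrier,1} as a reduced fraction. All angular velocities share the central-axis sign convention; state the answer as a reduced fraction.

Stage 1: N_ring = 36 + 2·14 = 64
Stage 1: 36(ω_s−ω_c) = −64(ω_r−ω_c),  ω_r=0, ω_c=1
Stage 1: ω_s = 1 − (64/36)(0−1) = 25/9
  ⇒ ω_s¹/ω_c¹ = 25/9
Stage 2: N_ring = 34 + 2·17 = 68
Stage 2: 34(ω_s−ω_c) = −68(ω_r−ω_c),  ω_c=0, ω_r=1
Stage 2: ω_s = 0 − (68/34)(1−0) = -2
  ⇒ ω_s²/ω_r² = -2
Coupling ω_r² = ω_s¹ ⇒ overall = 25/9 × -2 = -50/9

-50/9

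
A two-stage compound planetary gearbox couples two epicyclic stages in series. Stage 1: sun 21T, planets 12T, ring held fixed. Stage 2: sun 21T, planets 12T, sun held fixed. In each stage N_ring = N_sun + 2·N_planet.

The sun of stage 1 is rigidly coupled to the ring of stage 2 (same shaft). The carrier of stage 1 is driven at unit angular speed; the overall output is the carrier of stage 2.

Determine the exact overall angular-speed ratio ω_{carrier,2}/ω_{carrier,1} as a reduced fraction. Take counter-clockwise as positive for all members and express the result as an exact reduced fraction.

Stage 1: N_ring = 21 + 2·12 = 45
Stage 1: 21(ω_s−ω_c) = −45(ω_r−ω_c),  ω_r=0, ω_c=1
Stage 1: ω_s = 1 − (45/21)(0−1) = 22/7
  ⇒ ω_s¹/ω_c¹ = 22/7
Stage 2: N_ring = 21 + 2·12 = 45
Stage 2: 21(ω_s−ω_c) = −45(ω_r−ω_c),  ω_s=0, ω_r=1
Stage 2: 21(0−ω_c) = −45(1−ω_c)  ⇒  66ω_c = 45  ⇒  ω_c = 15/22
  ⇒ ω_c²/ω_r² = 15/22
Coupling ω_r² = ω_s¹ ⇒ overall = 22/7 × 15/22 = 15/7

15/7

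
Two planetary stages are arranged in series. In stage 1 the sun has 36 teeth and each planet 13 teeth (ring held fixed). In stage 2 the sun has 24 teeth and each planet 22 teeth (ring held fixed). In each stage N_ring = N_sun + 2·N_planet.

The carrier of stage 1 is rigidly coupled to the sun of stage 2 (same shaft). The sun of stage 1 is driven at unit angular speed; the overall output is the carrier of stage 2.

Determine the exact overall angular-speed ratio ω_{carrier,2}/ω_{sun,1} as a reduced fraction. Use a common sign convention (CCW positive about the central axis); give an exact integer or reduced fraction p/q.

108/1127

Stage 1: N_ring = 36 + 2·13 = 62
Stage 1: 36(ω_s−ω_c) = −62(ω_r−ω_c),  ω_r=0, ω_s=1
Stage 1: 36(1−ω_c) = −62(0−ω_c)  ⇒  98ω_c = 36  ⇒  ω_c = 18/49
  ⇒ ω_c¹/ω_s¹ = 18/49
Stage 2: N_ring = 24 + 2·22 = 68
Stage 2: 24(ω_s−ω_c) = −68(ω_r−ω_c),  ω_r=0, ω_s=1
Stage 2: 24(1−ω_c) = −68(0−ω_c)  ⇒  92ω_c = 24  ⇒  ω_c = 6/23
  ⇒ ω_c²/ω_s² = 6/23
Coupling ω_s² = ω_c¹ ⇒ overall = 18/49 × 6/23 = 108/1127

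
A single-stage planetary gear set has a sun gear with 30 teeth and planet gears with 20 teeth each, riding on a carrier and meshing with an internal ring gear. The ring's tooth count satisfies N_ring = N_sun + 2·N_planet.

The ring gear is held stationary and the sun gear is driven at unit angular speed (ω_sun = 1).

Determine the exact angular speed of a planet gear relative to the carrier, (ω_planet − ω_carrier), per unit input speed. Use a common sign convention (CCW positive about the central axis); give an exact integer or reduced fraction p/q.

-21/20

N_ring = 30 + 2·20 = 70
30(ω_s−ω_c) = −70(ω_r−ω_c),  ω_r=0, ω_s=1
30(1−ω_c) = −70(0−ω_c)  ⇒  100ω_c = 30  ⇒  ω_c = 3/10
sun–planet: 30·(1−3/10) = −20·(ω_p−ω_c)  ⇒  ω_p−ω_c = −(30/20)·(7/10) = -21/20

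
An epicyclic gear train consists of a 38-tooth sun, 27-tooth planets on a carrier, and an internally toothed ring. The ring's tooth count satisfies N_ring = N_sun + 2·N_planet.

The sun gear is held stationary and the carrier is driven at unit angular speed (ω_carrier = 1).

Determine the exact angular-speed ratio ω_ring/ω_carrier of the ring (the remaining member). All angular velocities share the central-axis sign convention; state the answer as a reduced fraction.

65/46

N_ring = 38 + 2·27 = 92
38(ω_s−ω_c) = −92(ω_r−ω_c),  ω_s=0, ω_c=1
ω_r = 1 − (38/92)(0−1) = 65/46
ω_r/ω_c = 65/46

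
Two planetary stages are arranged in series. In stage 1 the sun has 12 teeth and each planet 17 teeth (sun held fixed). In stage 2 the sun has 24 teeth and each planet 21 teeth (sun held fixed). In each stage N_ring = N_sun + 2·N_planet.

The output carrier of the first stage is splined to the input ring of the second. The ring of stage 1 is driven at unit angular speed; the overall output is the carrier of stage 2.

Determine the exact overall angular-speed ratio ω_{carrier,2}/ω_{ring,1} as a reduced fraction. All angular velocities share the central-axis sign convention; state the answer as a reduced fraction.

253/435

Stage 1: N_ring = 12 + 2·17 = 46
Stage 1: 12(ω_s−ω_c) = −46(ω_r−ω_c),  ω_s=0, ω_r=1
Stage 1: 12(0−ω_c) = −46(1−ω_c)  ⇒  58ω_c = 46  ⇒  ω_c = 23/29
  ⇒ ω_c¹/ω_r¹ = 23/29
Stage 2: N_ring = 24 + 2·21 = 66
Stage 2: 24(ω_s−ω_c) = −66(ω_r−ω_c),  ω_s=0, ω_r=1
Stage 2: 24(0−ω_c) = −66(1−ω_c)  ⇒  90ω_c = 66  ⇒  ω_c = 11/15
  ⇒ ω_c²/ω_r² = 11/15
Coupling ω_r² = ω_c¹ ⇒ overall = 23/29 × 11/15 = 253/435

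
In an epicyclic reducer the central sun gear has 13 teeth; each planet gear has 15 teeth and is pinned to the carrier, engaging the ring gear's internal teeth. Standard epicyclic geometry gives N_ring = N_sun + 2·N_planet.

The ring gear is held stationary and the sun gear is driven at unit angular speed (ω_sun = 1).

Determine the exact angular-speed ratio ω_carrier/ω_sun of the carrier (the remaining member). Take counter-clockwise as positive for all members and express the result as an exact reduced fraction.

N_ring = 13 + 2·15 = 43
13(ω_s−ω_c) = −43(ω_r−ω_c),  ω_r=0, ω_s=1
13(1−ω_c) = −43(0−ω_c)  ⇒  56ω_c = 13  ⇒  ω_c = 13/56
ω_c/ω_s = 13/56

13/56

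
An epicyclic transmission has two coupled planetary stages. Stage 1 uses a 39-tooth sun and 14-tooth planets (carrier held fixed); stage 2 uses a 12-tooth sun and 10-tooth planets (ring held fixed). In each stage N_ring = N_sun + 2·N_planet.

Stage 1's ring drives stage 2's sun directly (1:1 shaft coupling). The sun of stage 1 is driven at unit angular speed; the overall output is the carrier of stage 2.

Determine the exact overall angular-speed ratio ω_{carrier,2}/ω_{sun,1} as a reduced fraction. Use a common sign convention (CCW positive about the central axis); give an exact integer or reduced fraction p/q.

Stage 1: N_ring = 39 + 2·14 = 67
Stage 1: 39(ω_s−ω_c) = −67(ω_r−ω_c),  ω_c=0, ω_s=1
Stage 1: ω_r = 0 − (39/67)(1−0) = -39/67
  ⇒ ω_r¹/ω_s¹ = -39/67
Stage 2: N_ring = 12 + 2·10 = 32
Stage 2: 12(ω_s−ω_c) = −32(ω_r−ω_c),  ω_r=0, ω_s=1
Stage 2: 12(1−ω_c) = −32(0−ω_c)  ⇒  44ω_c = 12  ⇒  ω_c = 3/11
  ⇒ ω_c²/ω_s² = 3/11
Coupling ω_s² = ω_r¹ ⇒ overall = -39/67 × 3/11 = -117/737

-117/737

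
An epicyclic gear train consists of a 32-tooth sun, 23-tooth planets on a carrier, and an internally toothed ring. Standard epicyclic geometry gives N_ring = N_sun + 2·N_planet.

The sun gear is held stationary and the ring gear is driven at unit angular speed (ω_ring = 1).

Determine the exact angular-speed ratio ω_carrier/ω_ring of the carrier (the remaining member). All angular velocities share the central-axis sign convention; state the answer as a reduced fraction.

39/55

N_ring = 32 + 2·23 = 78
32(ω_s−ω_c) = −78(ω_r−ω_c),  ω_s=0, ω_r=1
32(0−ω_c) = −78(1−ω_c)  ⇒  110ω_c = 78  ⇒  ω_c = 39/55
ω_c/ω_r = 39/55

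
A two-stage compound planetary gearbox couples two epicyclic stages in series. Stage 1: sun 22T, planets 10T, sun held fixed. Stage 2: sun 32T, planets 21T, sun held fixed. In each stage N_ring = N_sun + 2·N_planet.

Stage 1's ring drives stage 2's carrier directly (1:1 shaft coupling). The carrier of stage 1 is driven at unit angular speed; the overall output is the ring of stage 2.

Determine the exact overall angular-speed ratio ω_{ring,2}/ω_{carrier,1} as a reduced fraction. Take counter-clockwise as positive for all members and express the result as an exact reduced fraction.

1696/777

Stage 1: N_ring = 22 + 2·10 = 42
Stage 1: 22(ω_s−ω_c) = −42(ω_r−ω_c),  ω_s=0, ω_c=1
Stage 1: ω_r = 1 − (22/42)(0−1) = 32/21
  ⇒ ω_r¹/ω_c¹ = 32/21
Stage 2: N_ring = 32 + 2·21 = 74
Stage 2: 32(ω_s−ω_c) = −74(ω_r−ω_c),  ω_s=0, ω_c=1
Stage 2: ω_r = 1 − (32/74)(0−1) = 53/37
  ⇒ ω_r²/ω_c² = 53/37
Coupling ω_c² = ω_r¹ ⇒ overall = 32/21 × 53/37 = 1696/777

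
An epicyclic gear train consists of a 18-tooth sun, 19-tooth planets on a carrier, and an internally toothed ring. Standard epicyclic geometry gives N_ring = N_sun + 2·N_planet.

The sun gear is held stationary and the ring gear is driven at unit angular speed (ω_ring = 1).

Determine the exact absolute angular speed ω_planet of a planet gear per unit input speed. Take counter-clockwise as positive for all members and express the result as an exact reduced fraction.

28/19

N_ring = 18 + 2·19 = 56
18(ω_s−ω_c) = −56(ω_r−ω_c),  ω_s=0, ω_r=1
18(0−ω_c) = −56(1−ω_c)  ⇒  74ω_c = 56  ⇒  ω_c = 28/37
sun–planet: 18·(0−28/37) = −19·(ω_p−ω_c)  ⇒  ω_p−ω_c = −(18/19)·(-28/37) = 504/703
ω_p = 28/37 + 504/703 = 28/19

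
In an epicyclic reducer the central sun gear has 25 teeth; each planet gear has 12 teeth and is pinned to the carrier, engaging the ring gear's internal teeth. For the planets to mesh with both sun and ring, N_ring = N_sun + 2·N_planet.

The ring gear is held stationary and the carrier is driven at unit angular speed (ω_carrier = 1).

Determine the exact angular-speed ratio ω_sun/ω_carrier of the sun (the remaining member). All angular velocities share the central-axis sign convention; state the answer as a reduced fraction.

N_ring = 25 + 2·12 = 49
25(ω_s−ω_c) = −49(ω_r−ω_c),  ω_r=0, ω_c=1
ω_s = 1 − (49/25)(0−1) = 74/25
ω_s/ω_c = 74/25

74/25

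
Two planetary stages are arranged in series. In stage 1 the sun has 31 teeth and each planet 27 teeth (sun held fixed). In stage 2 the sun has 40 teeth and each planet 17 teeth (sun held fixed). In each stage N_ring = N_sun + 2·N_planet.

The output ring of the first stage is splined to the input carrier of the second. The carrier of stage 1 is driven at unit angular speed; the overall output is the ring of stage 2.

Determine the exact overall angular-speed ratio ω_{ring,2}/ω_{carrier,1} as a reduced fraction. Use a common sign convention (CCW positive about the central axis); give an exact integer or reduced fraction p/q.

Stage 1: N_ring = 31 + 2·27 = 85
Stage 1: 31(ω_s−ω_c) = −85(ω_r−ω_c),  ω_s=0, ω_c=1
Stage 1: ω_r = 1 − (31/85)(0−1) = 116/85
  ⇒ ω_r¹/ω_c¹ = 116/85
Stage 2: N_ring = 40 + 2·17 = 74
Stage 2: 40(ω_s−ω_c) = −74(ω_r−ω_c),  ω_s=0, ω_c=1
Stage 2: ω_r = 1 − (40/74)(0−1) = 57/37
  ⇒ ω_r²/ω_c² = 57/37
Coupling ω_c² = ω_r¹ ⇒ overall = 116/85 × 57/37 = 6612/3145

6612/3145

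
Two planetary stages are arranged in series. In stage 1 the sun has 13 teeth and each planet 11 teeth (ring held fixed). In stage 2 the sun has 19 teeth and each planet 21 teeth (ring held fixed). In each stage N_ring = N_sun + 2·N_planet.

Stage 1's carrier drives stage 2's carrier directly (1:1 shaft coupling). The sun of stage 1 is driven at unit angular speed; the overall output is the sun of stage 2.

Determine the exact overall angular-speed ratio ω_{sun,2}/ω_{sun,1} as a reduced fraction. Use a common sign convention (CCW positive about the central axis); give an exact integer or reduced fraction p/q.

Stage 1: N_ring = 13 + 2·11 = 35
Stage 1: 13(ω_s−ω_c) = −35(ω_r−ω_c),  ω_r=0, ω_s=1
Stage 1: 13(1−ω_c) = −35(0−ω_c)  ⇒  48ω_c = 13  ⇒  ω_c = 13/48
  ⇒ ω_c¹/ω_s¹ = 13/48
Stage 2: N_ring = 19 + 2·21 = 61
Stage 2: 19(ω_s−ω_c) = −61(ω_r−ω_c),  ω_r=0, ω_c=1
Stage 2: ω_s = 1 − (61/19)(0−1) = 80/19
  ⇒ ω_s²/ω_c² = 80/19
Coupling ω_c² = ω_c¹ ⇒ overall = 13/48 × 80/19 = 65/57

65/57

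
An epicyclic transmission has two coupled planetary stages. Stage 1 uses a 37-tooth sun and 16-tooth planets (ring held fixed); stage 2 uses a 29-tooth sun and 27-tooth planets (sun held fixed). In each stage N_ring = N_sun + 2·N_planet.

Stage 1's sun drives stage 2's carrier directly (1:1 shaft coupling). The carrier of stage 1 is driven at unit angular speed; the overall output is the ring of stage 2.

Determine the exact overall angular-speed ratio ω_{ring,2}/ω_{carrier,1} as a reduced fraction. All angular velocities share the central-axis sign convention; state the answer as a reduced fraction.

Stage 1: N_ring = 37 + 2·16 = 69
Stage 1: 37(ω_s−ω_c) = −69(ω_r−ω_c),  ω_r=0, ω_c=1
Stage 1: ω_s = 1 − (69/37)(0−1) = 106/37
  ⇒ ω_s¹/ω_c¹ = 106/37
Stage 2: N_ring = 29 + 2·27 = 83
Stage 2: 29(ω_s−ω_c) = −83(ω_r−ω_c),  ω_s=0, ω_c=1
Stage 2: ω_r = 1 − (29/83)(0−1) = 112/83
  ⇒ ω_r²/ω_c² = 112/83
Coupling ω_c² = ω_s¹ ⇒ overall = 106/37 × 112/83 = 11872/3071

11872/3071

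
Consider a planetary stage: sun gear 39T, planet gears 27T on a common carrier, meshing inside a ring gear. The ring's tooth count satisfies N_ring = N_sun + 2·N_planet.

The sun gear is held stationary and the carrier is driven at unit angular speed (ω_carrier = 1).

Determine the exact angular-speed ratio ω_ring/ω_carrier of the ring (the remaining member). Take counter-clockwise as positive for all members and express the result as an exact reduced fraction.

44/31

N_ring = 39 + 2·27 = 93
39(ω_s−ω_c) = −93(ω_r−ω_c),  ω_s=0, ω_c=1
ω_r = 1 − (39/93)(0−1) = 44/31
ω_r/ω_c = 44/31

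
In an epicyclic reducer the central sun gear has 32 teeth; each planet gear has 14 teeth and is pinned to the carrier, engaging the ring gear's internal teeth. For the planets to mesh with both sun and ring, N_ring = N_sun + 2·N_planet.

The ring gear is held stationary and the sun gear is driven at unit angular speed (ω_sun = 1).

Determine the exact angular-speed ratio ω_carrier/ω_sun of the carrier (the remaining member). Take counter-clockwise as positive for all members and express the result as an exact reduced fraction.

N_ring = 32 + 2·14 = 60
32(ω_s−ω_c) = −60(ω_r−ω_c),  ω_r=0, ω_s=1
32(1−ω_c) = −60(0−ω_c)  ⇒  92ω_c = 32  ⇒  ω_c = 8/23
ω_c/ω_s = 8/23

8/23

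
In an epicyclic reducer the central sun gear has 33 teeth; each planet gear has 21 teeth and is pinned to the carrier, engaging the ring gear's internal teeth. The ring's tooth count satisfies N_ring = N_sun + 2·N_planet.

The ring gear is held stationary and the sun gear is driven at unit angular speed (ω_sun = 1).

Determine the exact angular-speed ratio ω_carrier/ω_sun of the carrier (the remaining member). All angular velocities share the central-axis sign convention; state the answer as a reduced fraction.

N_ring = 33 + 2·21 = 75
33(ω_s−ω_c) = −75(ω_r−ω_c),  ω_r=0, ω_s=1
33(1−ω_c) = −75(0−ω_c)  ⇒  108ω_c = 33  ⇒  ω_c = 11/36
ω_c/ω_s = 11/36

11/36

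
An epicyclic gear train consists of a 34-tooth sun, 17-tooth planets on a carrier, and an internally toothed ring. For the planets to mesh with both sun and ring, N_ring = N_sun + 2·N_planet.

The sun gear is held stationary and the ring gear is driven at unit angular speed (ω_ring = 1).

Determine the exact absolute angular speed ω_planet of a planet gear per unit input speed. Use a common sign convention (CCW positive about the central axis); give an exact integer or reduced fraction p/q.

2

N_ring = 34 + 2·17 = 68
34(ω_s−ω_c) = −68(ω_r−ω_c),  ω_s=0, ω_r=1
34(0−ω_c) = −68(1−ω_c)  ⇒  102ω_c = 68  ⇒  ω_c = 2/3
sun–planet: 34·(0−2/3) = −17·(ω_p−ω_c)  ⇒  ω_p−ω_c = −(34/17)·(-2/3) = 4/3
ω_p = 2/3 + 4/3 = 2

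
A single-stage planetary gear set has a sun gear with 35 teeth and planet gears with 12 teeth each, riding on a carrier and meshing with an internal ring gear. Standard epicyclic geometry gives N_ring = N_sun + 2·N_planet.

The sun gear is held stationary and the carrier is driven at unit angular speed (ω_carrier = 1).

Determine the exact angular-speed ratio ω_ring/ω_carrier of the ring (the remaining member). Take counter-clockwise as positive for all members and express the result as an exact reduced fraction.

N_ring = 35 + 2·12 = 59
35(ω_s−ω_c) = −59(ω_r−ω_c),  ω_s=0, ω_c=1
ω_r = 1 − (35/59)(0−1) = 94/59
ω_r/ω_c = 94/59

94/59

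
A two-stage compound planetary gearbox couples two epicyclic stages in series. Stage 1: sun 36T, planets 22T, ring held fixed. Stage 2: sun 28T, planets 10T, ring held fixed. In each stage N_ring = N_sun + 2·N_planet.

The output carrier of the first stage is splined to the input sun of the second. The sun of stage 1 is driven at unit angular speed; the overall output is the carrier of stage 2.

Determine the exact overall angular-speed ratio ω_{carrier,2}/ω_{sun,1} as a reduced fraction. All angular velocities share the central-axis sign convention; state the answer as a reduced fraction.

Stage 1: N_ring = 36 + 2·22 = 80
Stage 1: 36(ω_s−ω_c) = −80(ω_r−ω_c),  ω_r=0, ω_s=1
Stage 1: 36(1−ω_c) = −80(0−ω_c)  ⇒  116ω_c = 36  ⇒  ω_c = 9/29
  ⇒ ω_c¹/ω_s¹ = 9/29
Stage 2: N_ring = 28 + 2·10 = 48
Stage 2: 28(ω_s−ω_c) = −48(ω_r−ω_c),  ω_r=0, ω_s=1
Stage 2: 28(1−ω_c) = −48(0−ω_c)  ⇒  76ω_c = 28  ⇒  ω_c = 7/19
  ⇒ ω_c²/ω_s² = 7/19
Coupling ω_s² = ω_c¹ ⇒ overall = 9/29 × 7/19 = 63/551

63/551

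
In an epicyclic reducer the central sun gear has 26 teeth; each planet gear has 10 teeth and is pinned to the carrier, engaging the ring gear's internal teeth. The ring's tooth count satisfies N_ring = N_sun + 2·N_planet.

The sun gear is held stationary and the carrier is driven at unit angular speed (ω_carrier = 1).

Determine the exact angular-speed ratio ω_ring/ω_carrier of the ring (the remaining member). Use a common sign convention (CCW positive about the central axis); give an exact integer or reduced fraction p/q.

N_ring = 26 + 2·10 = 46
26(ω_s−ω_c) = −46(ω_r−ω_c),  ω_s=0, ω_c=1
ω_r = 1 − (26/46)(0−1) = 36/23
ω_r/ω_c = 36/23

36/23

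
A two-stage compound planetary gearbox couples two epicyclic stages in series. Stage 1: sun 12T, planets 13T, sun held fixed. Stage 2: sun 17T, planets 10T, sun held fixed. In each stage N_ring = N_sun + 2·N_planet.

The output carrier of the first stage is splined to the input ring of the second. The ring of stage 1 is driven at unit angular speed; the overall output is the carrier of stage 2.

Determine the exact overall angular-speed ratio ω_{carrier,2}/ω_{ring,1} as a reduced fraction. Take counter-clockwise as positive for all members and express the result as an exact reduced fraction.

703/1350

Stage 1: N_ring = 12 + 2·13 = 38
Stage 1: 12(ω_s−ω_c) = −38(ω_r−ω_c),  ω_s=0, ω_r=1
Stage 1: 12(0−ω_c) = −38(1−ω_c)  ⇒  50ω_c = 38  ⇒  ω_c = 19/25
  ⇒ ω_c¹/ω_r¹ = 19/25
Stage 2: N_ring = 17 + 2·10 = 37
Stage 2: 17(ω_s−ω_c) = −37(ω_r−ω_c),  ω_s=0, ω_r=1
Stage 2: 17(0−ω_c) = −37(1−ω_c)  ⇒  54ω_c = 37  ⇒  ω_c = 37/54
  ⇒ ω_c²/ω_r² = 37/54
Coupling ω_r² = ω_c¹ ⇒ overall = 19/25 × 37/54 = 703/1350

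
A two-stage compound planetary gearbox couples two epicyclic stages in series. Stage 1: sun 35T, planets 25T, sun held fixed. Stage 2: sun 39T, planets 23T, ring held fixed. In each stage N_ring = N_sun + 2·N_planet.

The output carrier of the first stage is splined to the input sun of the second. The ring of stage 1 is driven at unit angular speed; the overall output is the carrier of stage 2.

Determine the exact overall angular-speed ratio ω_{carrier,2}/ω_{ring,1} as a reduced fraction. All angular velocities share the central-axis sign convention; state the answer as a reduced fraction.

Stage 1: N_ring = 35 + 2·25 = 85
Stage 1: 35(ω_s−ω_c) = −85(ω_r−ω_c),  ω_s=0, ω_r=1
Stage 1: 35(0−ω_c) = −85(1−ω_c)  ⇒  120ω_c = 85  ⇒  ω_c = 17/24
  ⇒ ω_c¹/ω_r¹ = 17/24
Stage 2: N_ring = 39 + 2·23 = 85
Stage 2: 39(ω_s−ω_c) = −85(ω_r−ω_c),  ω_r=0, ω_s=1
Stage 2: 39(1−ω_c) = −85(0−ω_c)  ⇒  124ω_c = 39  ⇒  ω_c = 39/124
  ⇒ ω_c²/ω_s² = 39/124
Coupling ω_s² = ω_c¹ ⇒ overall = 17/24 × 39/124 = 221/992

221/992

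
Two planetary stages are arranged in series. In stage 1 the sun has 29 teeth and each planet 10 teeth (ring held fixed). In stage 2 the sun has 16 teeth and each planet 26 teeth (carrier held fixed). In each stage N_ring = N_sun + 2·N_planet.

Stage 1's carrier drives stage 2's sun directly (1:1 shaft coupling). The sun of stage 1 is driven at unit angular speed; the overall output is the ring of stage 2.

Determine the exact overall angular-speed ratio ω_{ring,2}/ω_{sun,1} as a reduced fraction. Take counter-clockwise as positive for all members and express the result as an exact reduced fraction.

-58/663

Stage 1: N_ring = 29 + 2·10 = 49
Stage 1: 29(ω_s−ω_c) = −49(ω_r−ω_c),  ω_r=0, ω_s=1
Stage 1: 29(1−ω_c) = −49(0−ω_c)  ⇒  78ω_c = 29  ⇒  ω_c = 29/78
  ⇒ ω_c¹/ω_s¹ = 29/78
Stage 2: N_ring = 16 + 2·26 = 68
Stage 2: 16(ω_s−ω_c) = −68(ω_r−ω_c),  ω_c=0, ω_s=1
Stage 2: ω_r = 0 − (16/68)(1−0) = -4/17
  ⇒ ω_r²/ω_s² = -4/17
Coupling ω_s² = ω_c¹ ⇒ overall = 29/78 × -4/17 = -58/663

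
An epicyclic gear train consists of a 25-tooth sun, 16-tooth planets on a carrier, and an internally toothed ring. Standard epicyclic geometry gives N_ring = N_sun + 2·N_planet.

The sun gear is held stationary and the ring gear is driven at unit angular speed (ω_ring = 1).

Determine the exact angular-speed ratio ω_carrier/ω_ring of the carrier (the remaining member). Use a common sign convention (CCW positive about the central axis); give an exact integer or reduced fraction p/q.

N_ring = 25 + 2·16 = 57
25(ω_s−ω_c) = −57(ω_r−ω_c),  ω_s=0, ω_r=1
25(0−ω_c) = −57(1−ω_c)  ⇒  82ω_c = 57  ⇒  ω_c = 57/82
ω_c/ω_r = 57/82

57/82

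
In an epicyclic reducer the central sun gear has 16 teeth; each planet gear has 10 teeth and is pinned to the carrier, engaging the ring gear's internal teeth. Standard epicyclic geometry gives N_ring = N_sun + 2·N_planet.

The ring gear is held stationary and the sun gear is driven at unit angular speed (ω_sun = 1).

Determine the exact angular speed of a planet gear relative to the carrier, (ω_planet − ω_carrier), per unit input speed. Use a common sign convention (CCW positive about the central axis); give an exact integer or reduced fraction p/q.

N_ring = 16 + 2·10 = 36
16(ω_s−ω_c) = −36(ω_r−ω_c),  ω_r=0, ω_s=1
16(1−ω_c) = −36(0−ω_c)  ⇒  52ω_c = 16  ⇒  ω_c = 4/13
sun–planet: 16·(1−4/13) = −10·(ω_p−ω_c)  ⇒  ω_p−ω_c = −(16/10)·(9/13) = -72/65

-72/65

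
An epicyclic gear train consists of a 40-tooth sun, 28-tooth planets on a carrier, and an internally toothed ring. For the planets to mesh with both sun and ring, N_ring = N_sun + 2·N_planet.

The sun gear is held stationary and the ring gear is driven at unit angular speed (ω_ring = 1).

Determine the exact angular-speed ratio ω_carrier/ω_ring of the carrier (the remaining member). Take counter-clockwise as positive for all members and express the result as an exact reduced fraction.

N_ring = 40 + 2·28 = 96
40(ω_s−ω_c) = −96(ω_r−ω_c),  ω_s=0, ω_r=1
40(0−ω_c) = −96(1−ω_c)  ⇒  136ω_c = 96  ⇒  ω_c = 12/17
ω_c/ω_r = 12/17

12/17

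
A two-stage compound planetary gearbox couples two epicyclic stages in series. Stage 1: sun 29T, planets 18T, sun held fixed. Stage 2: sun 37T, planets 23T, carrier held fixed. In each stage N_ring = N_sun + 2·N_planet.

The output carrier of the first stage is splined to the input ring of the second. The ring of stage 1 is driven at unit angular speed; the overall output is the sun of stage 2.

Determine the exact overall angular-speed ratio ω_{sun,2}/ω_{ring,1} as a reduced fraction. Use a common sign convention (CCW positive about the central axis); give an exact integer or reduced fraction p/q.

Stage 1: N_ring = 29 + 2·18 = 65
Stage 1: 29(ω_s−ω_c) = −65(ω_r−ω_c),  ω_s=0, ω_r=1
Stage 1: 29(0−ω_c) = −65(1−ω_c)  ⇒  94ω_c = 65  ⇒  ω_c = 65/94
  ⇒ ω_c¹/ω_r¹ = 65/94
Stage 2: N_ring = 37 + 2·23 = 83
Stage 2: 37(ω_s−ω_c) = −83(ω_r−ω_c),  ω_c=0, ω_r=1
Stage 2: ω_s = 0 − (83/37)(1−0) = -83/37
  ⇒ ω_s²/ω_r² = -83/37
Coupling ω_r² = ω_c¹ ⇒ overall = 65/94 × -83/37 = -5395/3478

-5395/3478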